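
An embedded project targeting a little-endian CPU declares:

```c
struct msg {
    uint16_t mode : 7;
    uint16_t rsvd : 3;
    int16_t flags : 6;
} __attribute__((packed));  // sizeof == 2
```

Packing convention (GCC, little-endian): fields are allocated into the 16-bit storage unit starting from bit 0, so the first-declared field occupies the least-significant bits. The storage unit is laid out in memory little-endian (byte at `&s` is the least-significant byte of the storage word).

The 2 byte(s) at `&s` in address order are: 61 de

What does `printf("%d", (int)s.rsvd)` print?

[0]=0x61 [1]=0xde (little-endian) → word 0xde61
mode:7 @ bit 0 → (0xde61>>0)&0x7f = 0x61
rsvd:3 @ bit 7 → (0xde61>>7)&0x7 = 0x4  ←
flags:6 @ bit 10 → (0xde61>>10)&0x3f = 0x37

4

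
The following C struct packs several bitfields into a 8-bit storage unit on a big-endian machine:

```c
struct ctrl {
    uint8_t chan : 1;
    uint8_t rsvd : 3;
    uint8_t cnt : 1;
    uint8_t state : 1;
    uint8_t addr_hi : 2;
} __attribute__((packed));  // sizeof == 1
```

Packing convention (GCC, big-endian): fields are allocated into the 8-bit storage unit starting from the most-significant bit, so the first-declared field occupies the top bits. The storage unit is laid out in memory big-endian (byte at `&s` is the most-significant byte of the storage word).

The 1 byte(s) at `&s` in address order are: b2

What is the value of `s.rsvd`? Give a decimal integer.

3

[0]=0xb2 (big-endian) → word 0xb2
chan:1 @ bit 7 → (0xb2>>7)&0x1 = 0x1
rsvd:3 @ bit 4 → (0xb2>>4)&0x7 = 0x3  ←
cnt:1 @ bit 3 → (0xb2>>3)&0x1 = 0x0
state:1 @ bit 2 → (0xb2>>2)&0x1 = 0x0
addr_hi:2 @ bit 0 → (0xb2>>0)&0x3 = 0x2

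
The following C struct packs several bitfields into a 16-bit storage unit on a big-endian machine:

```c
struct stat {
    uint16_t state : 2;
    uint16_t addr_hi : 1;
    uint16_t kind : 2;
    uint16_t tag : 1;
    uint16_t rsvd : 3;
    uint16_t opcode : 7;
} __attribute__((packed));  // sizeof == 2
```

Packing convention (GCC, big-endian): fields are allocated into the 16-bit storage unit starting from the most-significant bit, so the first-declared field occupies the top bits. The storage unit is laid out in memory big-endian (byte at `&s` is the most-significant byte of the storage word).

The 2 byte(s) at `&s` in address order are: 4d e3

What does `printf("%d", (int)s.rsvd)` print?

[0]=0x4d [1]=0xe3 (big-endian) → word 0x4de3
state:2 @ bit 14 → (0x4de3>>14)&0x3 = 0x1
addr_hi:1 @ bit 13 → (0x4de3>>13)&0x1 = 0x0
kind:2 @ bit 11 → (0x4de3>>11)&0x3 = 0x1
tag:1 @ bit 10 → (0x4de3>>10)&0x1 = 0x1
rsvd:3 @ bit 7 → (0x4de3>>7)&0x7 = 0x3  ←
opcode:7 @ bit 0 → (0x4de3>>0)&0x7f = 0x63

3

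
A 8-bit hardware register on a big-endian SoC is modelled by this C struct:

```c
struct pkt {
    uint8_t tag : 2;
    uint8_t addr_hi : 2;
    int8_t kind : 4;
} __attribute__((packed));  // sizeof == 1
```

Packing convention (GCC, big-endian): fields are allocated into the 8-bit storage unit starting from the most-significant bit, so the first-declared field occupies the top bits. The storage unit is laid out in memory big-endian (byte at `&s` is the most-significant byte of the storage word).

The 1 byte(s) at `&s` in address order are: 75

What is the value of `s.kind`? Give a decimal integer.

[0]=0x75 (big-endian) → word 0x75
tag:2 @ bit 6 → (0x75>>6)&0x3 = 0x1
addr_hi:2 @ bit 4 → (0x75>>4)&0x3 = 0x3
kind:4 @ bit 0 → (0x75>>0)&0xf = 0x5  ←
kind signed 4b, MSB=0: value = 5

5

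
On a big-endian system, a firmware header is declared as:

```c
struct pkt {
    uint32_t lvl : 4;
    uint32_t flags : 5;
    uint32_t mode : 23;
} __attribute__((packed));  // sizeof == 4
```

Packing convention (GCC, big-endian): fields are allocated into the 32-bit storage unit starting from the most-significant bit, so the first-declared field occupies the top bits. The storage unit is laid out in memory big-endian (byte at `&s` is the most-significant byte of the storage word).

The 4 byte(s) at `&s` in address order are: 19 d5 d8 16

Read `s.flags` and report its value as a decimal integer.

19

[0]=0x19 [1]=0xd5 [2]=0xd8 [3]=0x16 (big-endian) → word 0x19d5d816
lvl [28+:4] = (word>>28) & 0xf = 1
flags [23+:5] = (word>>23) & 0x1f = 19  ←
mode [0+:23] = (word>>0) & 0x7fffff = 5625878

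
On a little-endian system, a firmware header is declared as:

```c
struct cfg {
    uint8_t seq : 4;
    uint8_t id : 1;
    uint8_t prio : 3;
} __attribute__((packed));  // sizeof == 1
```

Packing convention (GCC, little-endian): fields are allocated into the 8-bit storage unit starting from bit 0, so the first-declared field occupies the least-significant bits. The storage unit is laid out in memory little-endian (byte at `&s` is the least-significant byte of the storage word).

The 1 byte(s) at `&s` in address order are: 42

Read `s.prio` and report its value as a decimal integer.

2

[0]=0x42 (little-endian) → word 0x42
seq:4 @ bit 0 → (0x42>>0)&0xf = 0x2
id:1 @ bit 4 → (0x42>>4)&0x1 = 0x0
prio:3 @ bit 5 → (0x42>>5)&0x7 = 0x2  ←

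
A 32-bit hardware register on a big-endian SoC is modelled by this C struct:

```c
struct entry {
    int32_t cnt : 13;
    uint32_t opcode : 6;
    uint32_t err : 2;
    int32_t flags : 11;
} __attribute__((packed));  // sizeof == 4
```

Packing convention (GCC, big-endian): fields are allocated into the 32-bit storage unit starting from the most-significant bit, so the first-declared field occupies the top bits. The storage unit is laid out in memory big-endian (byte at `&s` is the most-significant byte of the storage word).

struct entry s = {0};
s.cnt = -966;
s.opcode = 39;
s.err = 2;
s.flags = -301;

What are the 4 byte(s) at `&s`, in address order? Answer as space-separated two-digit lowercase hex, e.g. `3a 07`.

cnt (13b) val=-966 bits=0x1c3a at bit 19: 0xe1d00000
opcode (6b) val=39 bits=0x27 at bit 13: 0xe1d4e000
err (2b) val=2 bits=0x2 at bit 11: 0xe1d4f000
flags (11b) val=-301 bits=0x6d3 at bit 0: 0xe1d4f6d3
word = 0xe1d4f6d3 → big-endian bytes:
  [0]=0xe1  [1]=0xd4  [2]=0xf6  [3]=0xd3

e1 d4 f6 d3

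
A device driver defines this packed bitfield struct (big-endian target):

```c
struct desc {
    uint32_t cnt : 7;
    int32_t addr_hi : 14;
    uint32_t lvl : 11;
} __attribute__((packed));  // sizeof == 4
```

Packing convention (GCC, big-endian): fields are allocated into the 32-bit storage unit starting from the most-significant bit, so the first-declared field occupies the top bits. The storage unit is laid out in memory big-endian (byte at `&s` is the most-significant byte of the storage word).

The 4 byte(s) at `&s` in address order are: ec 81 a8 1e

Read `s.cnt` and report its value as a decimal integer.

[0]=0xec [1]=0x81 [2]=0xa8 [3]=0x1e (big-endian) → word 0xec81a81e
cnt:7 @ bit 25 → (0xec81a81e>>25)&0x7f = 0x76  ←
addr_hi:14 @ bit 11 → (0xec81a81e>>11)&0x3fff = 0x1035
lvl:11 @ bit 0 → (0xec81a81e>>0)&0x7ff = 0x1e

118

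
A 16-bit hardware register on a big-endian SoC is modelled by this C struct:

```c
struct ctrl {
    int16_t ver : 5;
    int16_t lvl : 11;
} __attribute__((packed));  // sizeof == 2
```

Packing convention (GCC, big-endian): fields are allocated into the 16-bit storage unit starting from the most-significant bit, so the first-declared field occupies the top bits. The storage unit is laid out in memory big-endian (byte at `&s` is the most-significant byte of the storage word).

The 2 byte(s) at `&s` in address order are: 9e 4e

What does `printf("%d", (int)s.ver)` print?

-13

[0]=0x9e [1]=0x4e (big-endian) → word 0x9e4e
ver [11+:5] = (word>>11) & 0x1f = 19  ←
lvl [0+:11] = (word>>0) & 0x7ff = 1614
ver signed 5b, MSB=1: 19 - 32 = -13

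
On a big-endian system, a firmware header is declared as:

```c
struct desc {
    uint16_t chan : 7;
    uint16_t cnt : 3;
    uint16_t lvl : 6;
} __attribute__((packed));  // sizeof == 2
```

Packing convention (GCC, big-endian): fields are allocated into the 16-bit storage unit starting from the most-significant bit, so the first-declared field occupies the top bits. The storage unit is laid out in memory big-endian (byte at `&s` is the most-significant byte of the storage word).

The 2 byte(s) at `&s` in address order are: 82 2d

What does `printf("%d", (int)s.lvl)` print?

45

[0]=0x82 [1]=0x2d (big-endian) → word 0x822d
chan [9+:7] = (word>>9) & 0x7f = 65
cnt [6+:3] = (word>>6) & 0x7 = 0
lvl [0+:6] = (word>>0) & 0x3f = 45  ←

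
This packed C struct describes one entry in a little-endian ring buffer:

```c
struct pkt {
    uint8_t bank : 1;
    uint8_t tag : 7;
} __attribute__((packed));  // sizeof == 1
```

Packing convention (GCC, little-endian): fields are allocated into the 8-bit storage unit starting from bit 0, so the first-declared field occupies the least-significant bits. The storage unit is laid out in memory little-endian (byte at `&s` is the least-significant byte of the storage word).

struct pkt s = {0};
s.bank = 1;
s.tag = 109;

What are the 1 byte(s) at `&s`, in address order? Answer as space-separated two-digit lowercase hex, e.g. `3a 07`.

db

[0+:1] bank=1 & 0x1 = 0x1; word=0x01
[1+:7] tag=109 & 0x7f = 0x6d; word=0xdb
word = 0xdb → little-endian bytes:
  [0]=0xdb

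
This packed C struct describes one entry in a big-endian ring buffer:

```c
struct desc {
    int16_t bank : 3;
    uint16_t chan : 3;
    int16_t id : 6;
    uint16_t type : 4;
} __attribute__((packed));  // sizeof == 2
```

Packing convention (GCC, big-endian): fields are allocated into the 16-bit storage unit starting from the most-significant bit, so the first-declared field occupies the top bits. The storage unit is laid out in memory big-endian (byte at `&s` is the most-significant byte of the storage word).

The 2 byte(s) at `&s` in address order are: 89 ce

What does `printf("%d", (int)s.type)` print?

14

[0]=0x89 [1]=0xce (big-endian) → word 0x89ce
bank:3 @ bit 13 → (0x89ce>>13)&0x7 = 0x4
chan:3 @ bit 10 → (0x89ce>>10)&0x7 = 0x2
id:6 @ bit 4 → (0x89ce>>4)&0x3f = 0x1c
type:4 @ bit 0 → (0x89ce>>0)&0xf = 0xe  ←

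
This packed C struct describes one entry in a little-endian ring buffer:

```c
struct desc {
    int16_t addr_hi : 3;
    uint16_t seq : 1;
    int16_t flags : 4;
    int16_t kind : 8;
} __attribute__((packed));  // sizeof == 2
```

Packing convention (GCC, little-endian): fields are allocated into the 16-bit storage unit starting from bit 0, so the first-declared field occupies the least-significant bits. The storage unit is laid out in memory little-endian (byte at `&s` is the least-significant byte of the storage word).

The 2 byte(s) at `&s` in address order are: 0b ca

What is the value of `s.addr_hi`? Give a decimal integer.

3

[0]=0x0b [1]=0xca (little-endian) → word 0xca0b
addr_hi:3 @ bit 0 → (0xca0b>>0)&0x7 = 0x3  ←
seq:1 @ bit 3 → (0xca0b>>3)&0x1 = 0x1
flags:4 @ bit 4 → (0xca0b>>4)&0xf = 0x0
kind:8 @ bit 8 → (0xca0b>>8)&0xff = 0xca
addr_hi signed 3b, MSB=0: value = 3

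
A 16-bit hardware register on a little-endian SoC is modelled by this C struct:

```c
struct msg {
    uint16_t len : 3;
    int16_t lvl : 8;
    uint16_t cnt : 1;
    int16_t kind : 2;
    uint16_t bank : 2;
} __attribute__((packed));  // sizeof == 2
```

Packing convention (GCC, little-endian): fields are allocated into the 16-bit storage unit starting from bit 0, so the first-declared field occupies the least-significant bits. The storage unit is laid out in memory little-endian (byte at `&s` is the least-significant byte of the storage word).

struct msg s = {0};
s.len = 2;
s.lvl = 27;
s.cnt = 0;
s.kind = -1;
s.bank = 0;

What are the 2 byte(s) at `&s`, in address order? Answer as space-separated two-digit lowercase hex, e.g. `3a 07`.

da 30

len (3b) val=2 bits=0x2 at bit 0: 0x0002
lvl (8b) val=27 bits=0x1b at bit 3: 0x00da
cnt (1b) val=0 bits=0x0 at bit 11: 0x00da
kind (2b) val=-1 bits=0x3 at bit 12: 0x30da
bank (2b) val=0 bits=0x0 at bit 14: 0x30da
word = 0x30da → little-endian bytes:
  [0]=0xda  [1]=0x30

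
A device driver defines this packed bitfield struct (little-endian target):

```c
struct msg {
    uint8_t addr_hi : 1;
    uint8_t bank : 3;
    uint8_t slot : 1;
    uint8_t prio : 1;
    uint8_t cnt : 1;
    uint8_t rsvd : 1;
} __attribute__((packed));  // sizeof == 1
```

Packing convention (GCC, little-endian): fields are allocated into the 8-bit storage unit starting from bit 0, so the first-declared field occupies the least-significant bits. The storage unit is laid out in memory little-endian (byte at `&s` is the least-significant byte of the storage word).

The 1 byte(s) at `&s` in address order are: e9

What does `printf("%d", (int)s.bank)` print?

[0]=0xe9 (little-endian) → word 0xe9
addr_hi:1 @ bit 0 → (0xe9>>0)&0x1 = 0x1
bank:3 @ bit 1 → (0xe9>>1)&0x7 = 0x4  ←
slot:1 @ bit 4 → (0xe9>>4)&0x1 = 0x0
prio:1 @ bit 5 → (0xe9>>5)&0x1 = 0x1
cnt:1 @ bit 6 → (0xe9>>6)&0x1 = 0x1
rsvd:1 @ bit 7 → (0xe9>>7)&0x1 = 0x1

4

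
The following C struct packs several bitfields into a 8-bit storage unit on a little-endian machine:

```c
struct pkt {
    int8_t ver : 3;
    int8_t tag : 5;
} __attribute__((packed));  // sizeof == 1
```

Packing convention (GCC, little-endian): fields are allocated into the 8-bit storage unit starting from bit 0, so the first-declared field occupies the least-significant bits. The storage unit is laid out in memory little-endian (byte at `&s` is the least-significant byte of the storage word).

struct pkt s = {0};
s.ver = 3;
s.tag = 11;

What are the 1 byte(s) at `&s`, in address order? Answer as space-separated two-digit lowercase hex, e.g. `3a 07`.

ver (3b) val=3 bits=0x3 at bit 0: 0x03
tag (5b) val=11 bits=0xb at bit 3: 0x5b
word = 0x5b → little-endian bytes:
  [0]=0x5b

5b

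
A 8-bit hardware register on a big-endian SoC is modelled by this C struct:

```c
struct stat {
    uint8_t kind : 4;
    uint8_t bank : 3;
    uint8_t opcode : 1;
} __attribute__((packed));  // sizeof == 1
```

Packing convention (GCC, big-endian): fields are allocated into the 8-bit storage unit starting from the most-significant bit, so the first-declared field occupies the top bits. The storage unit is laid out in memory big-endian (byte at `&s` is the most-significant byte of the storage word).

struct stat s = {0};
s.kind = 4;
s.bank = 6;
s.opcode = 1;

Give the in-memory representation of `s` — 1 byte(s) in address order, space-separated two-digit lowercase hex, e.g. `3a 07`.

4d

kind (4b) val=4 bits=0x4 at bit 4: 0x40
bank (3b) val=6 bits=0x6 at bit 1: 0x4c
opcode (1b) val=1 bits=0x1 at bit 0: 0x4d
word = 0x4d → big-endian bytes:
  [0]=0x4d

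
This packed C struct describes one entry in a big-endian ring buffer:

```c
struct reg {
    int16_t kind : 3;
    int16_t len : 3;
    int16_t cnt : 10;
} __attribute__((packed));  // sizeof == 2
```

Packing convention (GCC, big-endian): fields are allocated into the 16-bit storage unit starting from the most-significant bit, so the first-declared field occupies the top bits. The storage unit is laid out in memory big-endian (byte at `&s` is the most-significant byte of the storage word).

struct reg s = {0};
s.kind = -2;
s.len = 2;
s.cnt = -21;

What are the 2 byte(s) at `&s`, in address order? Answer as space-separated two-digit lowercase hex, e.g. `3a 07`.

cb eb

[13+:3] kind=-2 & 0x7 = 0x6; word=0xc000
[10+:3] len=2 & 0x7 = 0x2; word=0xc800
[0+:10] cnt=-21 & 0x3ff = 0x3eb; word=0xcbeb
word = 0xcbeb → big-endian bytes:
  [0]=0xcb  [1]=0xeb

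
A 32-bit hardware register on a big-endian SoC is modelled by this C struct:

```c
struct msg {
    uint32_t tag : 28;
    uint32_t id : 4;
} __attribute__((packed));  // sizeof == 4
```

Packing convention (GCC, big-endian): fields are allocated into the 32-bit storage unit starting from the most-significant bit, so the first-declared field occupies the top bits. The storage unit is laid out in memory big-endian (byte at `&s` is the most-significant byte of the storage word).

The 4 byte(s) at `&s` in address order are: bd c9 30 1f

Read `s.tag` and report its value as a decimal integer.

[0]=0xbd [1]=0xc9 [2]=0x30 [3]=0x1f (big-endian) → word 0xbdc9301f
tag:28 @ bit 4 → (0xbdc9301f>>4)&0xfffffff = 0xbdc9301  ←
id:4 @ bit 0 → (0xbdc9301f>>0)&0xf = 0xf

199004929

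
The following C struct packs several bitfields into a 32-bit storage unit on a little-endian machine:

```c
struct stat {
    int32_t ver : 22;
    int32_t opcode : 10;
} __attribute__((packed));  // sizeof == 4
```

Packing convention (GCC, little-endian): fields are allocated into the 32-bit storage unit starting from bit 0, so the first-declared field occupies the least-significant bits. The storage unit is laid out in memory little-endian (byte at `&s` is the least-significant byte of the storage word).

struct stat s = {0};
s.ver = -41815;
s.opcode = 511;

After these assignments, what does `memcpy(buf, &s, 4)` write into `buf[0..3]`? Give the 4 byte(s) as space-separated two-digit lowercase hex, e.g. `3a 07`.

a9 5c ff 7f

ver:22 = -41815 → 0x3f5ca9 << 0 → word 0x003f5ca9
opcode:10 = 511 → 0x1ff << 22 → word 0x7fff5ca9
word = 0x7fff5ca9 → little-endian bytes:
  [0]=0xa9  [1]=0x5c  [2]=0xff  [3]=0x7f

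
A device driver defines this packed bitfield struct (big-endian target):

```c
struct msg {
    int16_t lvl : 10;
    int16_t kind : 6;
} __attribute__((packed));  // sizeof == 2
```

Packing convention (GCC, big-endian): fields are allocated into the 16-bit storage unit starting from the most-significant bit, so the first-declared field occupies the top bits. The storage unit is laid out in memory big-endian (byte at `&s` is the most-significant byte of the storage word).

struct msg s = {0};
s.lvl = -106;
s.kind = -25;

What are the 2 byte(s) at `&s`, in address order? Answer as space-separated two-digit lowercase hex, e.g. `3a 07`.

e5 a7

[6+:10] lvl=-106 & 0x3ff = 0x396; word=0xe580
[0+:6] kind=-25 & 0x3f = 0x27; word=0xe5a7
word = 0xe5a7 → big-endian bytes:
  [0]=0xe5  [1]=0xa7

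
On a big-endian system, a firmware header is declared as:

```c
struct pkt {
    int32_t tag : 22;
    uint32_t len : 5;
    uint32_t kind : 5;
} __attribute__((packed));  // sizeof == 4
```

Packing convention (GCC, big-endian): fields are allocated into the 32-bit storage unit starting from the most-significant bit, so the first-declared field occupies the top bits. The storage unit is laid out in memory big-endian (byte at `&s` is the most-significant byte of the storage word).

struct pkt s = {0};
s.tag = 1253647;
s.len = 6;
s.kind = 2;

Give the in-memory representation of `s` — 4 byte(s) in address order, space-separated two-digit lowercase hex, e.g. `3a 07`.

tag (22b) val=1253647 bits=0x13210f at bit 10: 0x4c843c00
len (5b) val=6 bits=0x6 at bit 5: 0x4c843cc0
kind (5b) val=2 bits=0x2 at bit 0: 0x4c843cc2
word = 0x4c843cc2 → big-endian bytes:
  [0]=0x4c  [1]=0x84  [2]=0x3c  [3]=0xc2

4c 84 3c c2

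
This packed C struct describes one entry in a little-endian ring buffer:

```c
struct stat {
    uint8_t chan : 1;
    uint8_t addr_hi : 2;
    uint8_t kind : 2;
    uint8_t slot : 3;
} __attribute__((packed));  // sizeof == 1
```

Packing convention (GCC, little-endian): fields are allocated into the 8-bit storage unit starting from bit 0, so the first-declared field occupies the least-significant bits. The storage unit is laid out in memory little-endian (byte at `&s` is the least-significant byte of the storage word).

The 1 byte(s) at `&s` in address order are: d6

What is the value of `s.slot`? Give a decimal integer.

6

[0]=0xd6 (little-endian) → word 0xd6
chan:1 @ bit 0 → (0xd6>>0)&0x1 = 0x0
addr_hi:2 @ bit 1 → (0xd6>>1)&0x3 = 0x3
kind:2 @ bit 3 → (0xd6>>3)&0x3 = 0x2
slot:3 @ bit 5 → (0xd6>>5)&0x7 = 0x6  ←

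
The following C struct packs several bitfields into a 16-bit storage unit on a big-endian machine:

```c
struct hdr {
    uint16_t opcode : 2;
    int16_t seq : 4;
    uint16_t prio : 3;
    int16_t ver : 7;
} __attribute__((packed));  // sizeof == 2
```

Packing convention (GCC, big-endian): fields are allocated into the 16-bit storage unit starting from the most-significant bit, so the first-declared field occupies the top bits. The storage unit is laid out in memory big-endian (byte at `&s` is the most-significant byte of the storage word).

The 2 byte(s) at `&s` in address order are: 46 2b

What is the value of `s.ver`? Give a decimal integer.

[0]=0x46 [1]=0x2b (big-endian) → word 0x462b
opcode [14+:2] = (word>>14) & 0x3 = 1
seq [10+:4] = (word>>10) & 0xf = 1
prio [7+:3] = (word>>7) & 0x7 = 4
ver [0+:7] = (word>>0) & 0x7f = 43  ←
ver signed 7b, MSB=0: value = 43

43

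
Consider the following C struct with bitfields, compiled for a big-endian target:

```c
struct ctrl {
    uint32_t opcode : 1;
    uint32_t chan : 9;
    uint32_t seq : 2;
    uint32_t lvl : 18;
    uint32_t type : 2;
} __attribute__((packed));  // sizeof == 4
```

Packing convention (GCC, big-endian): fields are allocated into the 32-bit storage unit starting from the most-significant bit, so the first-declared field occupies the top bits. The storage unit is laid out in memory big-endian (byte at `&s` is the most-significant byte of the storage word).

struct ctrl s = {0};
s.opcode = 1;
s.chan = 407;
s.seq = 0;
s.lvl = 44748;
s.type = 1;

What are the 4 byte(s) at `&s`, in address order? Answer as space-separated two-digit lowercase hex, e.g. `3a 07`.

[31+:1] opcode=1 & 0x1 = 0x1; word=0x80000000
[22+:9] chan=407 & 0x1ff = 0x197; word=0xe5c00000
[20+:2] seq=0 & 0x3 = 0x0; word=0xe5c00000
[2+:18] lvl=44748 & 0x3ffff = 0xaecc; word=0xe5c2bb30
[0+:2] type=1 & 0x3 = 0x1; word=0xe5c2bb31
word = 0xe5c2bb31 → big-endian bytes:
  [0]=0xe5  [1]=0xc2  [2]=0xbb  [3]=0x31

e5 c2 bb 31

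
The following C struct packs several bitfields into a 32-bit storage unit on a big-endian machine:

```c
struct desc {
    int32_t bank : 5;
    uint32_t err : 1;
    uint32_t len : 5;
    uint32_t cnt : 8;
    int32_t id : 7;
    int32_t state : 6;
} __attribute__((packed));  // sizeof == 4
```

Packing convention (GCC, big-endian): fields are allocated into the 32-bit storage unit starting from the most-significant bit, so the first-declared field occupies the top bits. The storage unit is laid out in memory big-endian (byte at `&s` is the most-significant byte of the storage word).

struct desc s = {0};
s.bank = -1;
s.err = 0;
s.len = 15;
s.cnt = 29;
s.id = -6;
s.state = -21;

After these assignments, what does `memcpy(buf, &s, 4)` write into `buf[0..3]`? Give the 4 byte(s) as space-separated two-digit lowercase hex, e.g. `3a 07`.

f9 e3 be ab

bank:5 = -1 → 0x1f << 27 → word 0xf8000000
err:1 = 0 → 0x0 << 26 → word 0xf8000000
len:5 = 15 → 0xf << 21 → word 0xf9e00000
cnt:8 = 29 → 0x1d << 13 → word 0xf9e3a000
id:7 = -6 → 0x7a << 6 → word 0xf9e3be80
state:6 = -21 → 0x2b << 0 → word 0xf9e3beab
word = 0xf9e3beab → big-endian bytes:
  [0]=0xf9  [1]=0xe3  [2]=0xbe  [3]=0xab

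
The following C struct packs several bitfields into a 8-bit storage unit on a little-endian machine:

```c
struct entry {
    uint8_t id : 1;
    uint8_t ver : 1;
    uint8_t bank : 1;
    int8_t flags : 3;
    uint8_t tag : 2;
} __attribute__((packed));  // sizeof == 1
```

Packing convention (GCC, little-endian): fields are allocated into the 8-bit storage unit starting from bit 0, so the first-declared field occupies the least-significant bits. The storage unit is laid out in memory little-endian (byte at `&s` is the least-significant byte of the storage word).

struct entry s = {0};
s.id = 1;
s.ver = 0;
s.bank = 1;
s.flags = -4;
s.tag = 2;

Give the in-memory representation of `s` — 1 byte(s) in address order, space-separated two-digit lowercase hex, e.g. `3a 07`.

a5

[0+:1] id=1 & 0x1 = 0x1; word=0x01
[1+:1] ver=0 & 0x1 = 0x0; word=0x01
[2+:1] bank=1 & 0x1 = 0x1; word=0x05
[3+:3] flags=-4 & 0x7 = 0x4; word=0x25
[6+:2] tag=2 & 0x3 = 0x2; word=0xa5
word = 0xa5 → little-endian bytes:
  [0]=0xa5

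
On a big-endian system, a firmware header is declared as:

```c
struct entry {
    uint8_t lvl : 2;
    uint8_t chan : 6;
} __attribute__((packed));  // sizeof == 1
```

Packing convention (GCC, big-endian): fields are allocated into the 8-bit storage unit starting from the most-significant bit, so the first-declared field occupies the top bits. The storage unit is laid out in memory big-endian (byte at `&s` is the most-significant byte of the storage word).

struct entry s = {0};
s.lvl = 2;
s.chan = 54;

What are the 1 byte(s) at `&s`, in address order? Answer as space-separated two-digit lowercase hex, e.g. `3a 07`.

lvl (2b) val=2 bits=0x2 at bit 6: 0x80
chan (6b) val=54 bits=0x36 at bit 0: 0xb6
word = 0xb6 → big-endian bytes:
  [0]=0xb6

b6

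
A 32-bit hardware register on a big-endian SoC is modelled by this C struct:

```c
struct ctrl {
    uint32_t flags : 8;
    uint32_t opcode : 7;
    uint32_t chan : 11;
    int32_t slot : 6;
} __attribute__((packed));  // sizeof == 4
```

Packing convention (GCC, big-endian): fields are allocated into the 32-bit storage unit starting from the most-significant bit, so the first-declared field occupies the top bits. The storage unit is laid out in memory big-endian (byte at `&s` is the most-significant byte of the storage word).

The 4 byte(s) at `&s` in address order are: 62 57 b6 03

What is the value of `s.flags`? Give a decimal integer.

98

[0]=0x62 [1]=0x57 [2]=0xb6 [3]=0x03 (big-endian) → word 0x6257b603
flags:8 @ bit 24 → (0x6257b603>>24)&0xff = 0x62  ←
opcode:7 @ bit 17 → (0x6257b603>>17)&0x7f = 0x2b
chan:11 @ bit 6 → (0x6257b603>>6)&0x7ff = 0x6d8
slot:6 @ bit 0 → (0x6257b603>>0)&0x3f = 0x3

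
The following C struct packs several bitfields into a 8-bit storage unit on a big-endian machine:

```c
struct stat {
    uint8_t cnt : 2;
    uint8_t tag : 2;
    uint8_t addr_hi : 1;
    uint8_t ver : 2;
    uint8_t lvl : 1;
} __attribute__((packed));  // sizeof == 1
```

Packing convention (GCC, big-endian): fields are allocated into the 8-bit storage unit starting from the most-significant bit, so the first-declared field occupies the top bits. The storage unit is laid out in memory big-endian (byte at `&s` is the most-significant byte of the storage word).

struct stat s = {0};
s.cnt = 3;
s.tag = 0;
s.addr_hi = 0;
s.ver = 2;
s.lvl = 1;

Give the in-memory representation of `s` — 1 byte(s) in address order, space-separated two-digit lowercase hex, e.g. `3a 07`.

cnt:2 = 3 → 0x3 << 6 → word 0xc0
tag:2 = 0 → 0x0 << 4 → word 0xc0
addr_hi:1 = 0 → 0x0 << 3 → word 0xc0
ver:2 = 2 → 0x2 << 1 → word 0xc4
lvl:1 = 1 → 0x1 << 0 → word 0xc5
word = 0xc5 → big-endian bytes:
  [0]=0xc5

c5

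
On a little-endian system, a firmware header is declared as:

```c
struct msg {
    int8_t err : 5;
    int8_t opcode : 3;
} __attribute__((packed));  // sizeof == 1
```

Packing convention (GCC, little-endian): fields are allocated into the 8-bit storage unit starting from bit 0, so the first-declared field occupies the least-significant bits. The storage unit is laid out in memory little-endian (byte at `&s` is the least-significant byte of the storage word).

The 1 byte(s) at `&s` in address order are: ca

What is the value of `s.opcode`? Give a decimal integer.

[0]=0xca (little-endian) → word 0xca
err:5 @ bit 0 → (0xca>>0)&0x1f = 0xa
opcode:3 @ bit 5 → (0xca>>5)&0x7 = 0x6  ←
opcode signed 3b, MSB=1: 6 - 8 = -2

-2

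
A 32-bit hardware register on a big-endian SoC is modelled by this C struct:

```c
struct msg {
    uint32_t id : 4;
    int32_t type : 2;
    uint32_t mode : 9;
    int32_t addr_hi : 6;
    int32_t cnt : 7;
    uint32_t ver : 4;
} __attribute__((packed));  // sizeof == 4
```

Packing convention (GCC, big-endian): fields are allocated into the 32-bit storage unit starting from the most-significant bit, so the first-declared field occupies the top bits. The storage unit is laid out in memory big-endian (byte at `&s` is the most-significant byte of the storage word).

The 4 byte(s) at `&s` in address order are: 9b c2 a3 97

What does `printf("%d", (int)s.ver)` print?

7

[0]=0x9b [1]=0xc2 [2]=0xa3 [3]=0x97 (big-endian) → word 0x9bc2a397
id:4 @ bit 28 → (0x9bc2a397>>28)&0xf = 0x9
type:2 @ bit 26 → (0x9bc2a397>>26)&0x3 = 0x2
mode:9 @ bit 17 → (0x9bc2a397>>17)&0x1ff = 0x1e1
addr_hi:6 @ bit 11 → (0x9bc2a397>>11)&0x3f = 0x14
cnt:7 @ bit 4 → (0x9bc2a397>>4)&0x7f = 0x39
ver:4 @ bit 0 → (0x9bc2a397>>0)&0xf = 0x7  ←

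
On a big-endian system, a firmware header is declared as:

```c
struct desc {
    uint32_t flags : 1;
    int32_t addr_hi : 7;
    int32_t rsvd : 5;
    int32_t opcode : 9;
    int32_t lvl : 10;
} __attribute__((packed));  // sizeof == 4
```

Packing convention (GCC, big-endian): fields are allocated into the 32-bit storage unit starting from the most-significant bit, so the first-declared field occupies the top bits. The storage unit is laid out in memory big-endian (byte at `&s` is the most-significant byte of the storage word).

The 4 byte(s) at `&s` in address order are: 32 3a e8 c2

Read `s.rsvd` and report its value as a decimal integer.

[0]=0x32 [1]=0x3a [2]=0xe8 [3]=0xc2 (big-endian) → word 0x323ae8c2
flags [31+:1] = (word>>31) & 0x1 = 0
addr_hi [24+:7] = (word>>24) & 0x7f = 50
rsvd [19+:5] = (word>>19) & 0x1f = 7  ←
opcode [10+:9] = (word>>10) & 0x1ff = 186
lvl [0+:10] = (word>>0) & 0x3ff = 194
rsvd signed 5b, MSB=0: value = 7

7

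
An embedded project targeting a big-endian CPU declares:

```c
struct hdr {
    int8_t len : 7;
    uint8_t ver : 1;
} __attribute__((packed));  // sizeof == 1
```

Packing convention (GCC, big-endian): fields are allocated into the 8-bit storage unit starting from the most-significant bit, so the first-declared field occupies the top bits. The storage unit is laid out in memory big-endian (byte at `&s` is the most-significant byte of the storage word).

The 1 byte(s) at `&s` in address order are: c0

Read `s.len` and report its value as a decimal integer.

[0]=0xc0 (big-endian) → word 0xc0
len:7 @ bit 1 → (0xc0>>1)&0x7f = 0x60  ←
ver:1 @ bit 0 → (0xc0>>0)&0x1 = 0x0
len signed 7b, MSB=1: 96 - 128 = -32

-32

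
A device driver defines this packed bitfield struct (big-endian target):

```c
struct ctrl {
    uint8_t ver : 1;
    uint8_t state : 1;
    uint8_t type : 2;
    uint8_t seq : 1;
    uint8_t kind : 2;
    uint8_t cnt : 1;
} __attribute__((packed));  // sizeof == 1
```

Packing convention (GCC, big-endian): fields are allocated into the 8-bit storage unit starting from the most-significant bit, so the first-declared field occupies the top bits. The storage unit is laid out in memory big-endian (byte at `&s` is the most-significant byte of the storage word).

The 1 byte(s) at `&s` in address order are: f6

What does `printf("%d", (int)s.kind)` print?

3

[0]=0xf6 (big-endian) → word 0xf6
ver:1 @ bit 7 → (0xf6>>7)&0x1 = 0x1
state:1 @ bit 6 → (0xf6>>6)&0x1 = 0x1
type:2 @ bit 4 → (0xf6>>4)&0x3 = 0x3
seq:1 @ bit 3 → (0xf6>>3)&0x1 = 0x0
kind:2 @ bit 1 → (0xf6>>1)&0x3 = 0x3  ←
cnt:1 @ bit 0 → (0xf6>>0)&0x1 = 0x0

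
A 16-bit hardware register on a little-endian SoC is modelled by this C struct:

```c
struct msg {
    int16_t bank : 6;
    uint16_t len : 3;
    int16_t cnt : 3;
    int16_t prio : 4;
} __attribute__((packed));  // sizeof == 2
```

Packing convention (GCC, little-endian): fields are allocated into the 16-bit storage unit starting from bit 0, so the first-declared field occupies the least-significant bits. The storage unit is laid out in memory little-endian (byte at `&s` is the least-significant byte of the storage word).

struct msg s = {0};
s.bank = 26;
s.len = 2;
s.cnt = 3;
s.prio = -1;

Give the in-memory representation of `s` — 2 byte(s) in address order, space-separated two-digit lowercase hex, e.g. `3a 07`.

[0+:6] bank=26 & 0x3f = 0x1a; word=0x001a
[6+:3] len=2 & 0x7 = 0x2; word=0x009a
[9+:3] cnt=3 & 0x7 = 0x3; word=0x069a
[12+:4] prio=-1 & 0xf = 0xf; word=0xf69a
word = 0xf69a → little-endian bytes:
  [0]=0x9a  [1]=0xf6

9a f6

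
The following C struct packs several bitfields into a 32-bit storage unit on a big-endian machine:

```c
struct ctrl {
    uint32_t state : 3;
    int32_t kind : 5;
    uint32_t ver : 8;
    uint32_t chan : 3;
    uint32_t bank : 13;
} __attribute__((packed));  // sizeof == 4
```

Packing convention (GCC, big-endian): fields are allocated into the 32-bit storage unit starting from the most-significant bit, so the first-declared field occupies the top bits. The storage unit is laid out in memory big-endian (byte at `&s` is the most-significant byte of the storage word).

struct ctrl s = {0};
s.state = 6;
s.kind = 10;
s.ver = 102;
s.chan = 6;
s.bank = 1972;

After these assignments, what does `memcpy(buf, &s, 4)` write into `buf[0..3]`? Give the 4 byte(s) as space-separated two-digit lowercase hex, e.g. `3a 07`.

ca 66 c7 b4

state (3b) val=6 bits=0x6 at bit 29: 0xc0000000
kind (5b) val=10 bits=0xa at bit 24: 0xca000000
ver (8b) val=102 bits=0x66 at bit 16: 0xca660000
chan (3b) val=6 bits=0x6 at bit 13: 0xca66c000
bank (13b) val=1972 bits=0x7b4 at bit 0: 0xca66c7b4
word = 0xca66c7b4 → big-endian bytes:
  [0]=0xca  [1]=0x66  [2]=0xc7  [3]=0xb4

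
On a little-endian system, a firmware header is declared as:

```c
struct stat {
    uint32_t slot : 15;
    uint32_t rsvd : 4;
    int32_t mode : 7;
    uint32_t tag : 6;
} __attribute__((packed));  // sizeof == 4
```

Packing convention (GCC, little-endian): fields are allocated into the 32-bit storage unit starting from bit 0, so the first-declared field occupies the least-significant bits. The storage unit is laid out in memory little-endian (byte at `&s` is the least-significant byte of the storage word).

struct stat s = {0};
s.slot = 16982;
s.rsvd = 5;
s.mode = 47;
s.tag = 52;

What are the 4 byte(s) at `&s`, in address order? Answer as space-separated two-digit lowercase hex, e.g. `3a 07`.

56 c2 7a d1

[0+:15] slot=16982 & 0x7fff = 0x4256; word=0x00004256
[15+:4] rsvd=5 & 0xf = 0x5; word=0x0002c256
[19+:7] mode=47 & 0x7f = 0x2f; word=0x017ac256
[26+:6] tag=52 & 0x3f = 0x34; word=0xd17ac256
word = 0xd17ac256 → little-endian bytes:
  [0]=0x56  [1]=0xc2  [2]=0x7a  [3]=0xd1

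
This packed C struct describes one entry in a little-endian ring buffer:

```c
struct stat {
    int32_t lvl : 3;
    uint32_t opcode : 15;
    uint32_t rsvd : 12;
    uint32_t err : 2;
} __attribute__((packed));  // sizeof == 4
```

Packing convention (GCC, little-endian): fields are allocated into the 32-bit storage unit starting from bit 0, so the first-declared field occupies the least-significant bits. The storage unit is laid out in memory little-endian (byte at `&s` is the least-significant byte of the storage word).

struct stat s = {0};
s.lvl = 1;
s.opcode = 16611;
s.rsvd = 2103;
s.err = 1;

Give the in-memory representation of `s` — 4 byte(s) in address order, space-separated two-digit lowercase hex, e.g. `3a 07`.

[0+:3] lvl=1 & 0x7 = 0x1; word=0x00000001
[3+:15] opcode=16611 & 0x7fff = 0x40e3; word=0x00020719
[18+:12] rsvd=2103 & 0xfff = 0x837; word=0x20de0719
[30+:2] err=1 & 0x3 = 0x1; word=0x60de0719
word = 0x60de0719 → little-endian bytes:
  [0]=0x19  [1]=0x07  [2]=0xde  [3]=0x60

19 07 de 60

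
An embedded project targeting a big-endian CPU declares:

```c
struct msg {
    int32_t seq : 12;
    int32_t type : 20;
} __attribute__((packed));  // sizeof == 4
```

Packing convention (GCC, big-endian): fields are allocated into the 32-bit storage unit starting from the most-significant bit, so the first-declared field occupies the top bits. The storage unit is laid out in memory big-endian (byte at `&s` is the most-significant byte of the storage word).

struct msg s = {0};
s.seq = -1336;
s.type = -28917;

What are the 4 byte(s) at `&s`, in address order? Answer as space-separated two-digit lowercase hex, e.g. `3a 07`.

ac 8f 8f 0b

seq (12b) val=-1336 bits=0xac8 at bit 20: 0xac800000
type (20b) val=-28917 bits=0xf8f0b at bit 0: 0xac8f8f0b
word = 0xac8f8f0b → big-endian bytes:
  [0]=0xac  [1]=0x8f  [2]=0x8f  [3]=0x0b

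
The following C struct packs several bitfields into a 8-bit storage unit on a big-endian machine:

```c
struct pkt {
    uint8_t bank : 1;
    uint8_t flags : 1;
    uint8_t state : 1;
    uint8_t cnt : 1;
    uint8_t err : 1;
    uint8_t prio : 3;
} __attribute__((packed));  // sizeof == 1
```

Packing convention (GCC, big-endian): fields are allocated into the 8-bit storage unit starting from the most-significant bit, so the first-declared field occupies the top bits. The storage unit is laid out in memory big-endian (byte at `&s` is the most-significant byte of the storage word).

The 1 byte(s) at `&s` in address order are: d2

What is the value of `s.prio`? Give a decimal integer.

[0]=0xd2 (big-endian) → word 0xd2
bank [7+:1] = (word>>7) & 0x1 = 1
flags [6+:1] = (word>>6) & 0x1 = 1
state [5+:1] = (word>>5) & 0x1 = 0
cnt [4+:1] = (word>>4) & 0x1 = 1
err [3+:1] = (word>>3) & 0x1 = 0
prio [0+:3] = (word>>0) & 0x7 = 2  ←

2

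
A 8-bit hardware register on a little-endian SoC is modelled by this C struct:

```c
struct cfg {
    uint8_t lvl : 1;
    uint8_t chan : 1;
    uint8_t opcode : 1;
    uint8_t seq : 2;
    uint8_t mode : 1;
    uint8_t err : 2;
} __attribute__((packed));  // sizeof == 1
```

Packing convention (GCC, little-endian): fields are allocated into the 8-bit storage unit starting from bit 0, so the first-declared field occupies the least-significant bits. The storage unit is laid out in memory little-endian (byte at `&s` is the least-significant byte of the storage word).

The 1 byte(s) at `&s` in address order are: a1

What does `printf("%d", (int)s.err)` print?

[0]=0xa1 (little-endian) → word 0xa1
lvl [0+:1] = (word>>0) & 0x1 = 1
chan [1+:1] = (word>>1) & 0x1 = 0
opcode [2+:1] = (word>>2) & 0x1 = 0
seq [3+:2] = (word>>3) & 0x3 = 0
mode [5+:1] = (word>>5) & 0x1 = 1
err [6+:2] = (word>>6) & 0x3 = 2  ←

2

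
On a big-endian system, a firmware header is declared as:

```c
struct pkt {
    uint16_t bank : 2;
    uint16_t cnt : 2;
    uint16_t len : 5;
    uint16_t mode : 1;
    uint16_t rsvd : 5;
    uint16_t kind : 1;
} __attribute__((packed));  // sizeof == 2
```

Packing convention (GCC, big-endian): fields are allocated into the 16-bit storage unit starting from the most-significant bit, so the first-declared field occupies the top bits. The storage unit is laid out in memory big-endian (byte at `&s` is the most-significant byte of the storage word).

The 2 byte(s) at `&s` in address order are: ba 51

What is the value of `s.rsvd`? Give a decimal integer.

[0]=0xba [1]=0x51 (big-endian) → word 0xba51
bank [14+:2] = (word>>14) & 0x3 = 2
cnt [12+:2] = (word>>12) & 0x3 = 3
len [7+:5] = (word>>7) & 0x1f = 20
mode [6+:1] = (word>>6) & 0x1 = 1
rsvd [1+:5] = (word>>1) & 0x1f = 8  ←
kind [0+:1] = (word>>0) & 0x1 = 1

8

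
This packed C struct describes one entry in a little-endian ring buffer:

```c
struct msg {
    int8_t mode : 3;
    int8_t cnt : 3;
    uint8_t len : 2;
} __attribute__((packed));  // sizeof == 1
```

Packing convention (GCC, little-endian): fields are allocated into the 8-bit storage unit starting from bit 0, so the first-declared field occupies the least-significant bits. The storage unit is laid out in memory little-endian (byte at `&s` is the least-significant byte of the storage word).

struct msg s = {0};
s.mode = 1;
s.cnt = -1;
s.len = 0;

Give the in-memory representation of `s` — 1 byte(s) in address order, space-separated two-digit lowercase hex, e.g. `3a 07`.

39

[0+:3] mode=1 & 0x7 = 0x1; word=0x01
[3+:3] cnt=-1 & 0x7 = 0x7; word=0x39
[6+:2] len=0 & 0x3 = 0x0; word=0x39
word = 0x39 → little-endian bytes:
  [0]=0x39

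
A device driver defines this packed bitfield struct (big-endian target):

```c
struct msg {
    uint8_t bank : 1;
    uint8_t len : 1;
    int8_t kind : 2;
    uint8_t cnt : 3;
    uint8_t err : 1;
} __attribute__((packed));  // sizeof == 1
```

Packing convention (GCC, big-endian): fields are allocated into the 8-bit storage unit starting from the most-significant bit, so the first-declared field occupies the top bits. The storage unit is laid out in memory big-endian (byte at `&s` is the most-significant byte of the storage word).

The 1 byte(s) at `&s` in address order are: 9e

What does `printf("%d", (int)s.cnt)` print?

[0]=0x9e (big-endian) → word 0x9e
bank [7+:1] = (word>>7) & 0x1 = 1
len [6+:1] = (word>>6) & 0x1 = 0
kind [4+:2] = (word>>4) & 0x3 = 1
cnt [1+:3] = (word>>1) & 0x7 = 7  ←
err [0+:1] = (word>>0) & 0x1 = 0

7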